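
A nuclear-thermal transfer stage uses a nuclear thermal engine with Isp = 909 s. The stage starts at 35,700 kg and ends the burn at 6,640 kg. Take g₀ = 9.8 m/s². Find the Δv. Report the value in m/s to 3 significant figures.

Δv ≈ 15000 m/s

v_e = Isp · g₀ = 909 × 9.8 = 8908.2 m/s.
Δv = v_e · ln(m₀/m_f) = 8908.2 × ln(5.377) = 8908.2 × 1.6820 ≈ 14983.9 m/s.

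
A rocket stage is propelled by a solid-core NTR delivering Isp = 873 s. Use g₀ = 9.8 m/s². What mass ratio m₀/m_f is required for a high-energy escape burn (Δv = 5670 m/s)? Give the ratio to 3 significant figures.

mass ratio ≈ 1.94

v_e = Isp · g₀ = 873 × 9.8 = 8555.4 m/s.
From the ideal rocket equation, m₀/m_f = exp(Δv / v_e) = exp(5670 / 8555.4) = exp(0.6627) = 1.9401.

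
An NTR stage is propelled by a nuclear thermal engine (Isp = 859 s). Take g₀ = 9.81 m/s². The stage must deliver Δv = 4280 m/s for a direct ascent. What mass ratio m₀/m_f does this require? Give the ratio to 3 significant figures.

v_e = Isp · g₀ = 859 × 9.81 = 8426.8 m/s.
By the Tsiolkovsky rocket equation, m₀/m_f = exp(Δv / v_e) = exp(4280 / 8426.8) = exp(0.5079) = 1.6618.

mass ratio ≈ 1.66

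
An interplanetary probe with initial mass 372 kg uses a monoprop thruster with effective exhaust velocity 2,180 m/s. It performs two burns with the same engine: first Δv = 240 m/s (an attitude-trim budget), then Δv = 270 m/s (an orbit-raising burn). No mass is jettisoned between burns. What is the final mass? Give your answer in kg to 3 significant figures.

After the first burn: m = 372 × exp(−240/2180.0) = 372 × 0.89575 = 333.219 kg.
After the second burn: m = 333.219 × exp(−270/2180.0) = 333.219 × 0.88351 = 294.402 kg.

final mass ≈ 294 kg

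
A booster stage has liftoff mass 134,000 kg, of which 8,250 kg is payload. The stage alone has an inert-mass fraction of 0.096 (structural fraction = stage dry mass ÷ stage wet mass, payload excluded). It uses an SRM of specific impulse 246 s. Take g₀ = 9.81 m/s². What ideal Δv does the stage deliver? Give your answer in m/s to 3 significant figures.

Δv ≈ 4550 m/s

Stage wet mass = m₀ − payload = 134,000 − 8,250 = 125,750 kg.
Stage dry mass = ε × stage wet mass = 0.096 × 125,750 = 12,072 kg.
Burnout mass m_f = stage dry + payload = 12,072 + 8,250 = 20,322 kg.
v_e = Isp · g₀ = 246 × 9.81 = 2413.3 m/s.
By the Tsiolkovsky rocket equation, Δv = v_e · ln(134,000/20,322) = 2413.3 × ln(6.594) = 2413.3 × 1.8861 ≈ 4552 m/s.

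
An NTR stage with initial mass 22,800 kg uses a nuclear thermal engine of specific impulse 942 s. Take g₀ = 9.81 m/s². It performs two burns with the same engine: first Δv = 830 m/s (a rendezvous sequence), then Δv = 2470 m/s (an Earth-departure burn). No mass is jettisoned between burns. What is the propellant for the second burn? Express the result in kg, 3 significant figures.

propellant for the second burn ≈ 4890 kg

v_e = Isp · g₀ = 942 × 9.81 = 9241.0 m/s.
After the first burn: m = 22800 × exp(−830/9241.0) = 22800 × 0.91410 = 20,841.5 kg.
After the second burn: m = 20,841.5 × exp(−2470/9241.0) = 20,841.5 × 0.76545 = 15,953.1 kg.
Second-burn propellant = 20,841.5 − 15,953.1 = 4,888.4 kg.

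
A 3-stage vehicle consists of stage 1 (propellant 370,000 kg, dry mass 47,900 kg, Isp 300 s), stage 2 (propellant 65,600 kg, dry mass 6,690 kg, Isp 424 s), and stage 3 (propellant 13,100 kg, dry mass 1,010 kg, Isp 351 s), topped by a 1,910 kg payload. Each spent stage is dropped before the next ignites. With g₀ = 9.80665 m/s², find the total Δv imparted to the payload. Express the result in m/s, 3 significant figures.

Ignition mass of stage 1 = 370,000+47,900 + 65,600+6,690 + 13,100+1,010 + 1,910 = 506,210 kg.
Stage 1: m₀ = 506,210 kg, m_f = 506,210 − 370,000 = 136,210 kg; Δv = 300×9.80665×ln(3.716) = 2942.0×1.3128 ≈ 3862 m/s.
Stage 2: m₀ = 88,310 kg, m_f = 88,310 − 65,600 = 22,710 kg; Δv = 424×9.80665×ln(3.889) = 4158.0×1.3580 ≈ 5647 m/s.
Stage 3: m₀ = 16,020 kg, m_f = 16,020 − 13,100 = 2,920 kg; Δv = 351×9.80665×ln(5.486) = 3442.1×1.7023 ≈ 5859 m/s.
Total Δv = 3862 + 5647 + 5859 = 15368 m/s.

Δv ≈ 15400 m/s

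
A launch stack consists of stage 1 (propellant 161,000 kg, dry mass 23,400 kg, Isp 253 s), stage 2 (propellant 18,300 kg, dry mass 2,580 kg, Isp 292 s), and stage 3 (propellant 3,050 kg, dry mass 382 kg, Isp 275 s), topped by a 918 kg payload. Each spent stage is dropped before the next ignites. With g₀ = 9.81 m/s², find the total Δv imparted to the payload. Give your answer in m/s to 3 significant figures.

Ignition mass of stage 1 = 161,000+23,400 + 18,300+2,580 + 3,050+382 + 918 = 209,630 kg.
Stage 1: m₀ = 209,630 kg, m_f = 209,630 − 161,000 = 48,630 kg; Δv = 253×9.81×ln(4.311) = 2481.9×1.4611 ≈ 3626 m/s.
Stage 2: m₀ = 25,230 kg, m_f = 25,230 − 18,300 = 6,930 kg; Δv = 292×9.81×ln(3.641) = 2864.5×1.2922 ≈ 3701 m/s.
Stage 3: m₀ = 4,350 kg, m_f = 4,350 − 3,050 = 1,300 kg; Δv = 275×9.81×ln(3.346) = 2697.8×1.2078 ≈ 3258 m/s.
Total Δv = 3626 + 3701 + 3258 = 10585 m/s.

Δv ≈ 10600 m/s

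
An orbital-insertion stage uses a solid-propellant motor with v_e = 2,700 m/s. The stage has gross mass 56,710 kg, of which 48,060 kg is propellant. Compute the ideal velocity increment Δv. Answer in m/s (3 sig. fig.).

Δv ≈ 5080 m/s

m_f = m₀ − m_prop = 56,710 − 48,060 = 8,650 kg.
Δv = v_e · ln(m₀/m_f) = 2700.0 × ln(6.556) = 2700.0 × 1.8804 ≈ 5077.1 m/s.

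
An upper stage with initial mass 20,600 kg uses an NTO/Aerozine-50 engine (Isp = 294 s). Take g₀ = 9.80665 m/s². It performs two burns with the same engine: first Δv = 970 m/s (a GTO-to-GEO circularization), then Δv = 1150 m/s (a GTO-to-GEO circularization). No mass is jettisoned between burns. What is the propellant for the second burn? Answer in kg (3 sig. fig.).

propellant for the second burn ≈ 4840 kg

v_e = Isp · g₀ = 294 × 9.80665 = 2883.2 m/s.
After the first burn: m = 20600 × exp(−970/2883.2) = 20600 × 0.71431 = 14,714.8 kg.
After the second burn: m = 14,714.8 × exp(−1150/2883.2) = 14,714.8 × 0.67108 = 9,874.81 kg.
Second-burn propellant = 14,714.8 − 9,874.81 = 4,839.99 kg.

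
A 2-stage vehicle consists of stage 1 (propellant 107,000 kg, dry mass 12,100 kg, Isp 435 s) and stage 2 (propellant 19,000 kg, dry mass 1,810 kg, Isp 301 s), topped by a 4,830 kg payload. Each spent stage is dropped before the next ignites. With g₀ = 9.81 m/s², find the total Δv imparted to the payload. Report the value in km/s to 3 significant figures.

Δv ≈ 9.73 km/s

Ignition mass of stage 1 = 107,000+12,100 + 19,000+1,810 + 4,830 = 144,740 kg.
Stage 1: m₀ = 144,740 kg, m_f = 144,740 − 107,000 = 37,740 kg; Δv = 435×9.81×ln(3.835) = 4267.4×1.3442 ≈ 5736 m/s.
Stage 2: m₀ = 25,640 kg, m_f = 25,640 − 19,000 = 6,640 kg; Δv = 301×9.81×ln(3.861) = 2952.8×1.3510 ≈ 3989 m/s.
Total Δv = 5736 + 3989 = 9725 m/s.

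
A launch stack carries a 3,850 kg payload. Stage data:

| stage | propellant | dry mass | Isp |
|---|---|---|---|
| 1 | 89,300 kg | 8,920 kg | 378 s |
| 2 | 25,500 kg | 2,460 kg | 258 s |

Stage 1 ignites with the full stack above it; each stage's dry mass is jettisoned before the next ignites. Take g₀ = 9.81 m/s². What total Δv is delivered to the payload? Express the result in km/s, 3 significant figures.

Ignition mass of stage 1 = 89,300+8,920 + 25,500+2,460 + 3,850 = 130,030 kg.
Stage 1: m₀ = 130,030 kg, m_f = 130,030 − 89,300 = 40,730 kg; Δv = 378×9.81×ln(3.192) = 3708.2×1.1608 ≈ 4304 m/s.
Stage 2: m₀ = 31,810 kg, m_f = 31,810 − 25,500 = 6,310 kg; Δv = 258×9.81×ln(5.041) = 2531.0×1.6176 ≈ 4094 m/s.
Total Δv = 4304 + 4094 = 8398 m/s.

Δv ≈ 8.40 km/s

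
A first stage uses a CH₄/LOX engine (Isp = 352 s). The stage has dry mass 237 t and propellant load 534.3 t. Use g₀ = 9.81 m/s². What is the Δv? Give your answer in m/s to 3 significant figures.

v_e = Isp · g₀ = 352 × 9.81 = 3453.1 m/s.
m₀ = m_dry + m_prop = 237 + 534.3 = 771.3 t.
Δv = v_e · ln(m₀/m_f) = 3453.1 × ln(3.254) = 3453.1 × 1.1800 ≈ 4074.7 m/s.

Δv ≈ 4070 m/s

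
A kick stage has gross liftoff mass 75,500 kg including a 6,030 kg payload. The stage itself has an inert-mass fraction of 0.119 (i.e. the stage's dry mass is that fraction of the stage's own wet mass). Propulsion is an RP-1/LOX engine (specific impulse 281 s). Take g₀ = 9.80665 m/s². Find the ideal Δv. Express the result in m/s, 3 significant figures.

Δv ≈ 4590 m/s

Stage wet mass = m₀ − payload = 75,500 − 6,030 = 69,470 kg.
Stage dry mass = ε × stage wet mass = 0.119 × 69,470 = 8,266.93 kg.
Burnout mass m_f = stage dry + payload = 8,266.93 + 6,030 = 14,296.93 kg.
v_e = Isp · g₀ = 281 × 9.80665 = 2755.7 m/s.
Δv = v_e · ln(75,500/14,296.93) = 2755.7 × ln(5.281) = 2755.7 × 1.6641 ≈ 4586 m/s.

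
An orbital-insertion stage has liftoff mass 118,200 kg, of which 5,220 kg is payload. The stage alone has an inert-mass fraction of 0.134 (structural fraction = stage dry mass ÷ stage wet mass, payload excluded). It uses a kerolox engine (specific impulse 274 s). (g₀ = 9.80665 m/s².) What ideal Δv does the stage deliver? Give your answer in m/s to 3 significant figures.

Δv ≈ 4730 m/s

Stage wet mass = m₀ − payload = 118,200 − 5,220 = 112,980 kg.
Stage dry mass = ε × stage wet mass = 0.134 × 112,980 = 15,139.3 kg.
Burnout mass m_f = stage dry + payload = 15,139.3 + 5,220 = 20,359.3 kg.
v_e = Isp · g₀ = 274 × 9.80665 = 2687.0 m/s.
Using Δv = v_e ln(m₀/m_f): Δv = v_e · ln(118,200/20,359.3) = 2687.0 × ln(5.806) = 2687.0 × 1.7588 ≈ 4726 m/s.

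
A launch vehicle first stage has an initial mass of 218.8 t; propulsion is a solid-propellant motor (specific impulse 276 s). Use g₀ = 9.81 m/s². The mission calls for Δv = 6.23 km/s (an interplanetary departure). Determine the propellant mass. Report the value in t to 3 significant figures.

propellant mass ≈ 197 t

v_e = Isp · g₀ = 276 × 9.81 = 2707.6 m/s.
m₀/m_f = exp(Δv / v_e) = exp(6230 / 2707.6) = exp(2.3010) = 9.9838.
m_f = 218.8 / 9.9838 = 21.9155 t, so propellant = m₀ − m_f = 218.8 − 21.9155 = 196.8845 t.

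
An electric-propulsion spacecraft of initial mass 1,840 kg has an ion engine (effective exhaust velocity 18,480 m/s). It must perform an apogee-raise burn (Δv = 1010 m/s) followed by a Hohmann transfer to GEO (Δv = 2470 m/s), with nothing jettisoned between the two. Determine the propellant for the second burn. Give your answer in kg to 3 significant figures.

propellant for the second burn ≈ 218 kg

After the first burn: m = 1840 × exp(−1010/18480.0) = 1840 × 0.94681 = 1,742.13 kg.
After the second burn: m = 1,742.13 × exp(−2470/18480.0) = 1,742.13 × 0.87489 = 1,524.17 kg.
Second-burn propellant = 1,742.13 − 1,524.17 = 217.96 kg.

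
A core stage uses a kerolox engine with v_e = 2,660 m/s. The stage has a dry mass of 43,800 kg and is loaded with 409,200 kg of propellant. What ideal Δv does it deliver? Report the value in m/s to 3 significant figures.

Δv ≈ 6210 m/s

m₀ = m_dry + m_prop = 43,800 + 409,200 = 453,000 kg.
Δv = v_e · ln(m₀/m_f) = 2660.0 × ln(10.34) = 2660.0 × 2.3363 ≈ 6214.4 m/s.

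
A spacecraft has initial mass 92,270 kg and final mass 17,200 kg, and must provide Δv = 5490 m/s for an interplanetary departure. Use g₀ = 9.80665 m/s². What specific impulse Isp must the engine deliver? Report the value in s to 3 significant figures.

Isp ≈ 333 s

ln(m₀/m_f) = ln(92270/17200) = ln(5.365) = 1.6798.
v_e = Δv / ln(m₀/m_f) = 5490 / 1.6798 = 3268.2 m/s.
Isp = v_e / g₀ = 3268.2 / 9.80665 = 333.3 s.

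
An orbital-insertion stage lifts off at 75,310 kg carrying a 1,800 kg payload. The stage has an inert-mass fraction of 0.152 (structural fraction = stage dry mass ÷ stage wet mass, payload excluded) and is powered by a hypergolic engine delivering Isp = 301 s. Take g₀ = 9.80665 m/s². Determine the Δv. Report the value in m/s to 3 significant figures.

Δv ≈ 5190 m/s

Stage wet mass = m₀ − payload = 75,310 − 1,800 = 73,510 kg.
Stage dry mass = ε × stage wet mass = 0.152 × 73,510 = 11,173.5 kg.
Burnout mass m_f = stage dry + payload = 11,173.5 + 1,800 = 12,973.5 kg.
v_e = Isp · g₀ = 301 × 9.80665 = 2951.8 m/s.
Δv = v_e · ln(75,310/12,973.5) = 2951.8 × ln(5.805) = 2951.8 × 1.7587 ≈ 5191 m/s.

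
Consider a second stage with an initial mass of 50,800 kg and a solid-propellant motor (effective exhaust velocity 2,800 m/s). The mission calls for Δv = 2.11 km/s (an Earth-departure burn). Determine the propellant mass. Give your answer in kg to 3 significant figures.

From the ideal rocket equation, m₀/m_f = exp(Δv / v_e) = exp(2110 / 2800.0) = exp(0.7536) = 2.1246.
m_f = 50,800 / 2.1246 = 23,910.4 kg, so propellant = m₀ − m_f = 50,800 − 23,910.4 = 26,889.6 kg.

propellant mass ≈ 26900 kg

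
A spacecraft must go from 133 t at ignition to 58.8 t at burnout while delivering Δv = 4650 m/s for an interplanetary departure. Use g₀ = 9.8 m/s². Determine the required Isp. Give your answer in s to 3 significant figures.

ln(m₀/m_f) = ln(133000/58800) = ln(2.262) = 0.8162.
v_e = Δv / ln(m₀/m_f) = 4650 / 0.8162 = 5697.1 m/s.
Isp = v_e / g₀ = 5697.1 / 9.8 = 581.3 s.

Isp ≈ 581 s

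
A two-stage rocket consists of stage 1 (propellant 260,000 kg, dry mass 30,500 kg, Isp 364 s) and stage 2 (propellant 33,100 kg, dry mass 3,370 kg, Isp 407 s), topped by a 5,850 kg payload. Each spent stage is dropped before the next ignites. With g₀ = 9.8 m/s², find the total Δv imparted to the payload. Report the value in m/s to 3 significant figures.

Δv ≈ 11500 m/s

Ignition mass of stage 1 = 260,000+30,500 + 33,100+3,370 + 5,850 = 332,820 kg.
Stage 1: m₀ = 332,820 kg, m_f = 332,820 − 260,000 = 72,820 kg; Δv = 364×9.8×ln(4.57) = 3567.2×1.5196 ≈ 5421 m/s.
Stage 2: m₀ = 42,320 kg, m_f = 42,320 − 33,100 = 9,220 kg; Δv = 407×9.8×ln(4.59) = 3988.6×1.5239 ≈ 6078 m/s.
Total Δv = 5421 + 6078 = 11499 m/s.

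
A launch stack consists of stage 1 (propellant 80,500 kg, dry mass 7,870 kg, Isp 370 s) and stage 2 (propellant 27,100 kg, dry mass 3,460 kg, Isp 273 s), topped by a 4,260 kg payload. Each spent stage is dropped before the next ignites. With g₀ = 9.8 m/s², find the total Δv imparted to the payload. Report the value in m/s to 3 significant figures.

Ignition mass of stage 1 = 80,500+7,870 + 27,100+3,460 + 4,260 = 123,190 kg.
Stage 1: m₀ = 123,190 kg, m_f = 123,190 − 80,500 = 42,690 kg; Δv = 370×9.8×ln(2.886) = 3626.0×1.0598 ≈ 3843 m/s.
Stage 2: m₀ = 34,820 kg, m_f = 34,820 − 27,100 = 7,720 kg; Δv = 273×9.8×ln(4.51) = 2675.4×1.5064 ≈ 4030 m/s.
Total Δv = 3843 + 4030 = 7873 m/s.

Δv ≈ 7870 m/s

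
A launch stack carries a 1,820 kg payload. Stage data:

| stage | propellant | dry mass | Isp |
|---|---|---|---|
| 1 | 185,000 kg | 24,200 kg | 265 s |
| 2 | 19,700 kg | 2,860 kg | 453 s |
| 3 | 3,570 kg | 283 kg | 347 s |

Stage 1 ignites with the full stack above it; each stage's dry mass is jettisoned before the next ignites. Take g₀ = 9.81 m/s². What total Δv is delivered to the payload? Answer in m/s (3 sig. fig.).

Δv ≈ 12600 m/s

Ignition mass of stage 1 = 185,000+24,200 + 19,700+2,860 + 3,570+283 + 1,820 = 237,433 kg.
Stage 1: m₀ = 237,433 kg, m_f = 237,433 − 185,000 = 52,433 kg; Δv = 265×9.81×ln(4.528) = 2599.7×1.5103 ≈ 3926 m/s.
Stage 2: m₀ = 28,233 kg, m_f = 28,233 − 19,700 = 8,533 kg; Δv = 453×9.81×ln(3.309) = 4443.9×1.1966 ≈ 5317 m/s.
Stage 3: m₀ = 5,673 kg, m_f = 5,673 − 3,570 = 2,103 kg; Δv = 347×9.81×ln(2.698) = 3404.1×0.9924 ≈ 3378 m/s.
Total Δv = 3926 + 5317 + 3378 = 12621 m/s.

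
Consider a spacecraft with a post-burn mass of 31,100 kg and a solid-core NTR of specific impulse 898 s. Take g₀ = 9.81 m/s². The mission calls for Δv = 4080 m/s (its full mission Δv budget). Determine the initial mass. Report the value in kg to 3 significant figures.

initial mass ≈ 49400 kg

v_e = Isp · g₀ = 898 × 9.81 = 8809.4 m/s.
m₀/m_f = exp(Δv / v_e) = exp(4080 / 8809.4) = exp(0.4631) = 1.5891.
m₀ = m_f × 1.5891 = 31,100 × 1.5891 = 49,421 kg.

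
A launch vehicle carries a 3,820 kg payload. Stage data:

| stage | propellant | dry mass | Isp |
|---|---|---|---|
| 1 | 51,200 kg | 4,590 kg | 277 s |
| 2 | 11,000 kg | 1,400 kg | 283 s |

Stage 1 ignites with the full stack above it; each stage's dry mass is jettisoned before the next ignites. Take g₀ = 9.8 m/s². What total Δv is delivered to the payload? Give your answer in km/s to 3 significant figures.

Ignition mass of stage 1 = 51,200+4,590 + 11,000+1,400 + 3,820 = 72,010 kg.
Stage 1: m₀ = 72,010 kg, m_f = 72,010 − 51,200 = 20,810 kg; Δv = 277×9.8×ln(3.46) = 2714.6×1.2414 ≈ 3370 m/s.
Stage 2: m₀ = 16,220 kg, m_f = 16,220 − 11,000 = 5,220 kg; Δv = 283×9.8×ln(3.107) = 2773.4×1.1337 ≈ 3144 m/s.
Total Δv = 3370 + 3144 = 6514 m/s.

Δv ≈ 6.51 km/s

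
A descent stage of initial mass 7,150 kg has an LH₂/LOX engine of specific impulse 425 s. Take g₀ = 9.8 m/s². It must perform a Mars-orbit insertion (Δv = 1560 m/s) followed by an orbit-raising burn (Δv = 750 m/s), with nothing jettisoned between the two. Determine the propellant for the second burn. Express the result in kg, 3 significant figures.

propellant for the second burn ≈ 810 kg

v_e = Isp · g₀ = 425 × 9.8 = 4165.0 m/s.
After the first burn: m = 7150 × exp(−1560/4165.0) = 7150 × 0.68760 = 4,916.34 kg.
After the second burn: m = 4,916.34 × exp(−750/4165.0) = 4,916.34 × 0.83521 = 4,106.18 kg.
Second-burn propellant = 4,916.34 − 4,106.18 = 810.16 kg.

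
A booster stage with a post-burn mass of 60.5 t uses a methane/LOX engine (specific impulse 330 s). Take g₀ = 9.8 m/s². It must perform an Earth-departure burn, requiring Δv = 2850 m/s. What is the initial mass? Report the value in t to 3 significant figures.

initial mass ≈ 146 t

v_e = Isp · g₀ = 330 × 9.8 = 3234.0 m/s.
By the Tsiolkovsky rocket equation, m₀/m_f = exp(Δv / v_e) = exp(2850 / 3234.0) = exp(0.8813) = 2.4139.
m₀ = m_f × 2.4139 = 60.5 × 2.4139 = 146.041 t.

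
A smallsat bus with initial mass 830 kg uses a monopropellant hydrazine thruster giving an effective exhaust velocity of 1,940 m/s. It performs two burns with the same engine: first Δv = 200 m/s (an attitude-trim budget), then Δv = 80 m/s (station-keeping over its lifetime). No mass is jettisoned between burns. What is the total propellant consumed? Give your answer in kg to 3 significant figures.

After the first burn: m = 830 × exp(−200/1940.0) = 830 × 0.90204 = 748.693 kg.
After the second burn: m = 748.693 × exp(−80/1940.0) = 748.693 × 0.95960 = 718.446 kg.
Total propellant = m₀ − m_final = 830 − 718.446 = 111.554 kg.

total propellant consumed ≈ 112 kg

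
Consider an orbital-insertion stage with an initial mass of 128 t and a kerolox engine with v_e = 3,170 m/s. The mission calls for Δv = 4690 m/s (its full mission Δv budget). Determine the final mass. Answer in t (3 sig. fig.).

final mass ≈ 29.2 t

Using Δv = v_e ln(m₀/m_f): m₀/m_f = exp(Δv / v_e) = exp(4690 / 3170.0) = exp(1.4795) = 4.3907.
m_f = m₀ / 4.3907 = 128 / 4.3907 = 29.1525 t.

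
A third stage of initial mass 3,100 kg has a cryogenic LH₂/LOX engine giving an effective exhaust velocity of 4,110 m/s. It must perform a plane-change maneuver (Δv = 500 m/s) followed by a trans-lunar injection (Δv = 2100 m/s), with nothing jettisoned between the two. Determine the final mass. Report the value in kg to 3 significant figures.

After the first burn: m = 3100 × exp(−500/4110.0) = 3100 × 0.88545 = 2,744.9 kg.
After the second burn: m = 2,744.9 × exp(−2100/4110.0) = 2,744.9 × 0.59993 = 1,646.75 kg.

final mass ≈ 1650 kg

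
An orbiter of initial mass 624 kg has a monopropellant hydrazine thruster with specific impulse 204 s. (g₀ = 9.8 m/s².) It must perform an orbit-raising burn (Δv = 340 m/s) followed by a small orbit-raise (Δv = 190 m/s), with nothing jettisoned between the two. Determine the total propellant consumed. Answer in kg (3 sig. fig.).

total propellant consumed ≈ 145 kg

v_e = Isp · g₀ = 204 × 9.8 = 1999.2 m/s.
After the first burn: m = 624 × exp(−340/1999.2) = 624 × 0.84361 = 526.413 kg.
After the second burn: m = 526.413 × exp(−190/1999.2) = 526.413 × 0.90934 = 478.688 kg.
Total propellant = m₀ − m_final = 624 − 478.688 = 145.312 kg.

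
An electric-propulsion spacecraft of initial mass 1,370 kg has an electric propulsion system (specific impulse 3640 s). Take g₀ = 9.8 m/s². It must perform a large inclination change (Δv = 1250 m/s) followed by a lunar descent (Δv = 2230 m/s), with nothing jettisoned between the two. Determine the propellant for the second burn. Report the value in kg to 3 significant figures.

v_e = Isp · g₀ = 3640 × 9.8 = 35672.0 m/s.
After the first burn: m = 1370 × exp(−1250/35672.0) = 1370 × 0.96557 = 1,322.83 kg.
After the second burn: m = 1,322.83 × exp(−2230/35672.0) = 1,322.83 × 0.93940 = 1,242.67 kg.
Second-burn propellant = 1,322.83 − 1,242.67 = 80.16 kg.

propellant for the second burn ≈ 80.2 kg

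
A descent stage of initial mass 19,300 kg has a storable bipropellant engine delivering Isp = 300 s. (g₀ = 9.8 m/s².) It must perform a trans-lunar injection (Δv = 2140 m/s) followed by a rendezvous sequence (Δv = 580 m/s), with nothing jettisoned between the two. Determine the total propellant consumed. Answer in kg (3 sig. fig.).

v_e = Isp · g₀ = 300 × 9.8 = 2940.0 m/s.
After the first burn: m = 19300 × exp(−2140/2940.0) = 19300 × 0.48293 = 9,320.55 kg.
After the second burn: m = 9,320.55 × exp(−580/2940.0) = 9,320.55 × 0.82096 = 7,651.8 kg.
Total propellant = m₀ − m_final = 19300 − 7,651.8 = 11,648.2 kg.

total propellant consumed ≈ 11600 kg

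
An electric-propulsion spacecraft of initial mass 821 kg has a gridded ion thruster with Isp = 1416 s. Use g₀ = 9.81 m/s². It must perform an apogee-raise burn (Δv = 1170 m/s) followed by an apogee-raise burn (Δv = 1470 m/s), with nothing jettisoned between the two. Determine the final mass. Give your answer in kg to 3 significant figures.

v_e = Isp · g₀ = 1416 × 9.81 = 13891.0 m/s.
After the first burn: m = 821 × exp(−1170/13891.0) = 821 × 0.91922 = 754.68 kg.
After the second burn: m = 754.68 × exp(−1470/13891.0) = 754.68 × 0.89958 = 678.895 kg.

final mass ≈ 679 kg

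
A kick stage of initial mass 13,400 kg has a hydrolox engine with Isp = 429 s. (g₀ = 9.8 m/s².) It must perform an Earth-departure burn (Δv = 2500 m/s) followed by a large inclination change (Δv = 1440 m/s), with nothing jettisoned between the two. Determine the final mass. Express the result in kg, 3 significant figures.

v_e = Isp · g₀ = 429 × 9.8 = 4204.2 m/s.
After the first burn: m = 13400 × exp(−2500/4204.2) = 13400 × 0.55176 = 7,393.58 kg.
After the second burn: m = 7,393.58 × exp(−1440/4204.2) = 7,393.58 × 0.70998 = 5,249.29 kg.

final mass ≈ 5250 kg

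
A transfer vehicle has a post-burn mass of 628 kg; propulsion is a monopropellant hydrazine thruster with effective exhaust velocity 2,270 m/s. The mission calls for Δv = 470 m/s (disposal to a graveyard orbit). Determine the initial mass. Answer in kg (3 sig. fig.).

initial mass ≈ 772 kg

From the ideal rocket equation, m₀/m_f = exp(Δv / v_e) = exp(470 / 2270.0) = exp(0.2070) = 1.2300.
m₀ = m_f × 1.2300 = 628 × 1.2300 = 772.44 kg.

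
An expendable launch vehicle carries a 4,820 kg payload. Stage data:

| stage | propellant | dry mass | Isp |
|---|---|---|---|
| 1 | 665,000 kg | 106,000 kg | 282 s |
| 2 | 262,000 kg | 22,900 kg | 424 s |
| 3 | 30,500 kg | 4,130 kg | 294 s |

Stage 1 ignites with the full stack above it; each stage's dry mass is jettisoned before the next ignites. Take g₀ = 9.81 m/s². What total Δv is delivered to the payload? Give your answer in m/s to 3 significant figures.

Δv ≈ 13700 m/s

Ignition mass of stage 1 = 665,000+106,000 + 262,000+22,900 + 30,500+4,130 + 4,820 = 1,095,350 kg.
Stage 1: m₀ = 1,095,350 kg, m_f = 1,095,350 − 665,000 = 430,350 kg; Δv = 282×9.81×ln(2.545) = 2766.4×0.9342 ≈ 2584 m/s.
Stage 2: m₀ = 324,350 kg, m_f = 324,350 − 262,000 = 62,350 kg; Δv = 424×9.81×ln(5.202) = 4159.4×1.6491 ≈ 6859 m/s.
Stage 3: m₀ = 39,450 kg, m_f = 39,450 − 30,500 = 8,950 kg; Δv = 294×9.81×ln(4.408) = 2884.1×1.4834 ≈ 4278 m/s.
Total Δv = 2584 + 6859 + 4278 = 13721 m/s.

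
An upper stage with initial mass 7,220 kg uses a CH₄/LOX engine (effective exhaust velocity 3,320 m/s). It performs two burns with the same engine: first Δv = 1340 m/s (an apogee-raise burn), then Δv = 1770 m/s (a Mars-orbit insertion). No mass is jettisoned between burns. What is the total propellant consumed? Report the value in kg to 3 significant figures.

total propellant consumed ≈ 4390 kg

After the first burn: m = 7220 × exp(−1340/3320.0) = 7220 × 0.66790 = 4,822.24 kg.
After the second burn: m = 4,822.24 × exp(−1770/3320.0) = 4,822.24 × 0.58676 = 2,829.5 kg.
Total propellant = m₀ − m_final = 7220 − 2,829.5 = 4,390.5 kg.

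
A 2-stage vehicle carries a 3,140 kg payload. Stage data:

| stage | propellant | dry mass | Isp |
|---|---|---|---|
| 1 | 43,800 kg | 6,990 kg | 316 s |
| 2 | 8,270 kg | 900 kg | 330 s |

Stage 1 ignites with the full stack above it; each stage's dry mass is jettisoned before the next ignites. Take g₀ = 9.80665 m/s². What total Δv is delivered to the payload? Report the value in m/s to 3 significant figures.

Ignition mass of stage 1 = 43,800+6,990 + 8,270+900 + 3,140 = 63,100 kg.
Stage 1: m₀ = 63,100 kg, m_f = 63,100 − 43,800 = 19,300 kg; Δv = 316×9.80665×ln(3.269) = 3098.9×1.1846 ≈ 3671 m/s.
Stage 2: m₀ = 12,310 kg, m_f = 12,310 − 8,270 = 4,040 kg; Δv = 330×9.80665×ln(3.047) = 3236.2×1.1142 ≈ 3606 m/s.
Total Δv = 3671 + 3606 = 7277 m/s.

Δv ≈ 7280 m/s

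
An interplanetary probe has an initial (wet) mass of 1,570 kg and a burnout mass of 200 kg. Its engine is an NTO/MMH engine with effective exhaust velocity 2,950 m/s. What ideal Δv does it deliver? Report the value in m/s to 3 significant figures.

Δv = v_e · ln(m₀/m_f) = 2950.0 × ln(7.85) = 2950.0 × 2.0605 ≈ 6078.5 m/s.

Δv ≈ 6080 m/s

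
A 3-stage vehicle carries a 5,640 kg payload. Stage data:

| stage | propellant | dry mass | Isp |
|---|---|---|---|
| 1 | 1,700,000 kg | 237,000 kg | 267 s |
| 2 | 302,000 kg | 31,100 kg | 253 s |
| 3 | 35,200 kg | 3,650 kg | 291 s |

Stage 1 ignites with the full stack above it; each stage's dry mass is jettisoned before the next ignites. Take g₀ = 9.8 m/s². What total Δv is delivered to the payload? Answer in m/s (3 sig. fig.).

Ignition mass of stage 1 = 1,700,000+237,000 + 302,000+31,100 + 35,200+3,650 + 5,640 = 2,314,590 kg.
Stage 1: m₀ = 2,314,590 kg, m_f = 2,314,590 − 1,700,000 = 614,590 kg; Δv = 267×9.8×ln(3.766) = 2616.6×1.3260 ≈ 3470 m/s.
Stage 2: m₀ = 377,590 kg, m_f = 377,590 − 302,000 = 75,590 kg; Δv = 253×9.8×ln(4.995) = 2479.4×1.6085 ≈ 3988 m/s.
Stage 3: m₀ = 44,490 kg, m_f = 44,490 − 35,200 = 9,290 kg; Δv = 291×9.8×ln(4.789) = 2851.8×1.5663 ≈ 4467 m/s.
Total Δv = 3470 + 3988 + 4467 = 11925 m/s.

Δv ≈ 11900 m/s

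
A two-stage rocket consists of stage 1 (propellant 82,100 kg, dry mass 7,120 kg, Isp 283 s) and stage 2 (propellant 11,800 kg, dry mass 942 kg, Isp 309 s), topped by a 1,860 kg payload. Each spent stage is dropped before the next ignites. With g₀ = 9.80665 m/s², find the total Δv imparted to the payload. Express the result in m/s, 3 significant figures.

Ignition mass of stage 1 = 82,100+7,120 + 11,800+942 + 1,860 = 103,822 kg.
Stage 1: m₀ = 103,822 kg, m_f = 103,822 − 82,100 = 21,722 kg; Δv = 283×9.80665×ln(4.78) = 2775.3×1.5644 ≈ 4342 m/s.
Stage 2: m₀ = 14,602 kg, m_f = 14,602 − 11,800 = 2,802 kg; Δv = 309×9.80665×ln(5.211) = 3030.3×1.6508 ≈ 5002 m/s.
Total Δv = 4342 + 5002 = 9344 m/s.

Δv ≈ 9340 m/s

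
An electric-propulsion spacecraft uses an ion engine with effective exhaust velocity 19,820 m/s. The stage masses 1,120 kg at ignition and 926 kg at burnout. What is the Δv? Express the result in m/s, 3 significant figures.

Δv ≈ 3770 m/s

Rocket equation: Δv = v_e · ln(m₀/m_f) = 19820.0 × ln(1.21) = 19820.0 × 0.1902 ≈ 3770.0 m/s.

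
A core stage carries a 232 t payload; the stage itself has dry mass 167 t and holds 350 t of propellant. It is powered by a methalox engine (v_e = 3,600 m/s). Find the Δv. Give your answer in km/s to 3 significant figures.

Δv ≈ 2.27 km/s

m₀ = payload + dry + propellant = 232 + 167 + 350 = 749 t.
m_f = payload + dry = 232 + 167 = 399 t.
Rocket equation: Δv = v_e · ln(m₀/m_f) = 3600.0 × ln(1.877) = 3600.0 × 0.6298 ≈ 2267.2 m/s.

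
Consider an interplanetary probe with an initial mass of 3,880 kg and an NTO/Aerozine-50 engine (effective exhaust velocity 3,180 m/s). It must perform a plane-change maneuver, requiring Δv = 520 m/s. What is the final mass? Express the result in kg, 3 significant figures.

final mass ≈ 3290 kg

m₀/m_f = exp(Δv / v_e) = exp(520 / 3180.0) = exp(0.1635) = 1.1777.
m_f = m₀ / 1.1777 = 3,880 / 1.1777 = 3,294.56 kg.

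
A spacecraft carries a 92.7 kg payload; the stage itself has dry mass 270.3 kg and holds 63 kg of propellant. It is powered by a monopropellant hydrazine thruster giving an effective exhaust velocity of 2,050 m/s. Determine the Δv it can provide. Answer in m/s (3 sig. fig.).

Δv ≈ 328 m/s

m₀ = payload + dry + propellant = 92.7 + 270.3 + 63 = 426 kg.
m_f = payload + dry = 92.7 + 270.3 = 363 kg.
Δv = v_e · ln(m₀/m_f) = 2050.0 × ln(1.174) = 2050.0 × 0.1600 ≈ 328.1 m/s.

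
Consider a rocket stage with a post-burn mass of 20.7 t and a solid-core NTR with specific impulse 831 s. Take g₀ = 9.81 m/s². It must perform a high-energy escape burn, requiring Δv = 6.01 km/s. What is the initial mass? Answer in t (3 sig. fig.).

initial mass ≈ 43.3 t

v_e = Isp · g₀ = 831 × 9.81 = 8152.1 m/s.
Using Δv = v_e ln(m₀/m_f): m₀/m_f = exp(Δv / v_e) = exp(6010 / 8152.1) = exp(0.7372) = 2.0901.
m₀ = m_f × 2.0901 = 20.7 × 2.0901 = 43.2651 t.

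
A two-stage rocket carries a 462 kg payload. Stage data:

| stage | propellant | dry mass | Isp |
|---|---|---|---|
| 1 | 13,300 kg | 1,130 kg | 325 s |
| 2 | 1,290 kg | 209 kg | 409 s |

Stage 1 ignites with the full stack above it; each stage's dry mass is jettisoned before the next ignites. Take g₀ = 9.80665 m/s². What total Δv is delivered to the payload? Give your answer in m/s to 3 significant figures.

Ignition mass of stage 1 = 13,300+1,130 + 1,290+209 + 462 = 16,391 kg.
Stage 1: m₀ = 16,391 kg, m_f = 16,391 − 13,300 = 3,091 kg; Δv = 325×9.80665×ln(5.303) = 3187.2×1.6682 ≈ 5317 m/s.
Stage 2: m₀ = 1,961 kg, m_f = 1,961 − 1,290 = 671 kg; Δv = 409×9.80665×ln(2.923) = 4010.9×1.0724 ≈ 4301 m/s.
Total Δv = 5317 + 4301 = 9618 m/s.

Δv ≈ 9620 m/s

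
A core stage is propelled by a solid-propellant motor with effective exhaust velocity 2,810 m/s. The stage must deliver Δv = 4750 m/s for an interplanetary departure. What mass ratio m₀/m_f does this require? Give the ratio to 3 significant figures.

m₀/m_f = exp(Δv / v_e) = exp(4750 / 2810.0) = exp(1.6904) = 5.4216.

mass ratio ≈ 5.42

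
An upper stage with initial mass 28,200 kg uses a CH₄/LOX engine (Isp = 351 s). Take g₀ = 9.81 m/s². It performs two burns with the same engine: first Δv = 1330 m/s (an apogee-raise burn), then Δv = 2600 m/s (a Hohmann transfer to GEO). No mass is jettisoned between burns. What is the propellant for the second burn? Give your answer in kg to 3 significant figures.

v_e = Isp · g₀ = 351 × 9.81 = 3443.3 m/s.
After the first burn: m = 28200 × exp(−1330/3443.3) = 28200 × 0.67960 = 19,164.7 kg.
After the second burn: m = 19,164.7 × exp(−2600/3443.3) = 19,164.7 × 0.46997 = 9,006.83 kg.
Second-burn propellant = 19,164.7 − 9,006.83 = 10,157.87 kg.

propellant for the second burn ≈ 10200 kg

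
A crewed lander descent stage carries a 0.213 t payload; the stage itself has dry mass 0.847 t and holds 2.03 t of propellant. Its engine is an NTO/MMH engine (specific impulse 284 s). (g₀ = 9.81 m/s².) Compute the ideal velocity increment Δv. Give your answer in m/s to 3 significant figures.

Δv ≈ 2980 m/s

v_e = Isp · g₀ = 284 × 9.81 = 2786.0 m/s.
m₀ = payload + dry + propellant = 0.213 + 0.847 + 2.03 = 3.09 t.
m_f = payload + dry = 0.213 + 0.847 = 1.06 t.
From the ideal rocket equation, Δv = v_e · ln(m₀/m_f) = 2786.0 × ln(2.915) = 2786.0 × 1.0699 ≈ 2980.8 m/s.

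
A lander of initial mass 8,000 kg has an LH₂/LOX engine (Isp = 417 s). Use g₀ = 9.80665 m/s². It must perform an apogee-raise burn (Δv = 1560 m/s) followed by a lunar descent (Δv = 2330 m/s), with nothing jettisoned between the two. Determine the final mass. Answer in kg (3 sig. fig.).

final mass ≈ 3090 kg

v_e = Isp · g₀ = 417 × 9.80665 = 4089.4 m/s.
After the first burn: m = 8000 × exp(−1560/4089.4) = 8000 × 0.68285 = 5,462.8 kg.
After the second burn: m = 5,462.8 × exp(−2330/4089.4) = 5,462.8 × 0.56566 = 3,090.09 kg.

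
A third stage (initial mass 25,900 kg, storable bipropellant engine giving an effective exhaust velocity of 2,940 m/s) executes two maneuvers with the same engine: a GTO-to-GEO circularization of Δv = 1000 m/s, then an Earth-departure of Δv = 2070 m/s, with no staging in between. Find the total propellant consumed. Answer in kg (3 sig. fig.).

total propellant consumed ≈ 16800 kg

After the first burn: m = 25900 × exp(−1000/2940.0) = 25900 × 0.71167 = 18,432.3 kg.
After the second burn: m = 18,432.3 × exp(−2070/2940.0) = 18,432.3 × 0.49456 = 9,115.88 kg.
Total propellant = m₀ − m_final = 25900 − 9,115.88 = 16,784.12 kg.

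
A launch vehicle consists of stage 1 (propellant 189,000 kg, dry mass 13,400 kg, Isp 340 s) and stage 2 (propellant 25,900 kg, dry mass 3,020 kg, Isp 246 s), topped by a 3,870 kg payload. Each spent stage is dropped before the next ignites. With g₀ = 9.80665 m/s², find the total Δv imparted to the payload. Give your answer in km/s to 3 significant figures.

Δv ≈ 9.19 km/s

Ignition mass of stage 1 = 189,000+13,400 + 25,900+3,020 + 3,870 = 235,190 kg.
Stage 1: m₀ = 235,190 kg, m_f = 235,190 − 189,000 = 46,190 kg; Δv = 340×9.80665×ln(5.092) = 3334.3×1.6276 ≈ 5427 m/s.
Stage 2: m₀ = 32,790 kg, m_f = 32,790 − 25,900 = 6,890 kg; Δv = 246×9.80665×ln(4.759) = 2412.4×1.5601 ≈ 3764 m/s.
Total Δv = 5427 + 3764 = 9191 m/s.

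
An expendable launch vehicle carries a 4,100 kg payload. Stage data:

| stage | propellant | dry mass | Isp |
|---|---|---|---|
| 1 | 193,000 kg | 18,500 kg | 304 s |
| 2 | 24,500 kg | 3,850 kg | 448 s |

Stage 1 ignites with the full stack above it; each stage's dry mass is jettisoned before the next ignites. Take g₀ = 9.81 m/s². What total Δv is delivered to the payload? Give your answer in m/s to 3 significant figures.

Ignition mass of stage 1 = 193,000+18,500 + 24,500+3,850 + 4,100 = 243,950 kg.
Stage 1: m₀ = 243,950 kg, m_f = 243,950 − 193,000 = 50,950 kg; Δv = 304×9.81×ln(4.788) = 2982.2×1.5661 ≈ 4671 m/s.
Stage 2: m₀ = 32,450 kg, m_f = 32,450 − 24,500 = 7,950 kg; Δv = 448×9.81×ln(4.082) = 4394.9×1.4065 ≈ 6182 m/s.
Total Δv = 4671 + 6182 = 10853 m/s.

Δv ≈ 10900 m/s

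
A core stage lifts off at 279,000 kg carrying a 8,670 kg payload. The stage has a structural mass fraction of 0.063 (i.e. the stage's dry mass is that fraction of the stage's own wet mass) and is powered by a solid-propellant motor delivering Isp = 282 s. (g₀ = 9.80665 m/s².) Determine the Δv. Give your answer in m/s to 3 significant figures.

Stage wet mass = m₀ − payload = 279,000 − 8,670 = 270,330 kg.
Stage dry mass = ε × stage wet mass = 0.063 × 270,330 = 17,030.8 kg.
Burnout mass m_f = stage dry + payload = 17,030.8 + 8,670 = 25,700.8 kg.
v_e = Isp · g₀ = 282 × 9.80665 = 2765.5 m/s.
Δv = v_e · ln(279,000/25,700.8) = 2765.5 × ln(10.86) = 2765.5 × 2.3847 ≈ 6595 m/s.

Δv ≈ 6590 m/s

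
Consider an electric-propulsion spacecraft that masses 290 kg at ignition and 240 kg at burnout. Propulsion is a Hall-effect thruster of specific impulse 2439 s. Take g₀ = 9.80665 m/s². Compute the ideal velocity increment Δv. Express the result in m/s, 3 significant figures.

v_e = Isp · g₀ = 2439 × 9.80665 = 23918.4 m/s.
From the ideal rocket equation, Δv = v_e · ln(m₀/m_f) = 23918.4 × ln(1.208) = 23918.4 × 0.1892 ≈ 4526.4 m/s.

Δv ≈ 4530 m/s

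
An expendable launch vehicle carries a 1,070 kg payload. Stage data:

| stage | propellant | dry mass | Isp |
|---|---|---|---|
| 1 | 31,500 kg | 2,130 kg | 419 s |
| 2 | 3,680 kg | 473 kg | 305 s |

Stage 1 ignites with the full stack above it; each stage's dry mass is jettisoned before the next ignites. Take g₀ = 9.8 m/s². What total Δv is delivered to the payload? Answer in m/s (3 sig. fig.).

Ignition mass of stage 1 = 31,500+2,130 + 3,680+473 + 1,070 = 38,853 kg.
Stage 1: m₀ = 38,853 kg, m_f = 38,853 − 31,500 = 7,353 kg; Δv = 419×9.8×ln(5.284) = 4106.2×1.6647 ≈ 6835 m/s.
Stage 2: m₀ = 5,223 kg, m_f = 5,223 − 3,680 = 1,543 kg; Δv = 305×9.8×ln(3.385) = 2989.0×1.2193 ≈ 3645 m/s.
Total Δv = 6835 + 3645 = 10480 m/s.

Δv ≈ 10500 m/s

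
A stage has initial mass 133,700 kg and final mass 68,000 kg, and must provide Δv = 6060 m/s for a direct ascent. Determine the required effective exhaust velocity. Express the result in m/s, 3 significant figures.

v_e ≈ 8960 m/s

ln(m₀/m_f) = ln(133700/68000) = ln(1.966) = 0.6761.
From the ideal rocket equation, v_e = Δv / ln(m₀/m_f) = 6060 / 0.6761 = 8963.3 m/s.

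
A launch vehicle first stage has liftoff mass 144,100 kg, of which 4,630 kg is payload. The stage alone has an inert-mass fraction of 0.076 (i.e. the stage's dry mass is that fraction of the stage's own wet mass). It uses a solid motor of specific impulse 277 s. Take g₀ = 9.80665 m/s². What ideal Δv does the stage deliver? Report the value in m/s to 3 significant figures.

Δv ≈ 6100 m/s

Stage wet mass = m₀ − payload = 144,100 − 4,630 = 139,470 kg.
Stage dry mass = ε × stage wet mass = 0.076 × 139,470 = 10,599.7 kg.
Burnout mass m_f = stage dry + payload = 10,599.7 + 4,630 = 15,229.7 kg.
v_e = Isp · g₀ = 277 × 9.80665 = 2716.4 m/s.
Δv = v_e · ln(144,100/15,229.7) = 2716.4 × ln(9.462) = 2716.4 × 2.2473 ≈ 6105 m/s.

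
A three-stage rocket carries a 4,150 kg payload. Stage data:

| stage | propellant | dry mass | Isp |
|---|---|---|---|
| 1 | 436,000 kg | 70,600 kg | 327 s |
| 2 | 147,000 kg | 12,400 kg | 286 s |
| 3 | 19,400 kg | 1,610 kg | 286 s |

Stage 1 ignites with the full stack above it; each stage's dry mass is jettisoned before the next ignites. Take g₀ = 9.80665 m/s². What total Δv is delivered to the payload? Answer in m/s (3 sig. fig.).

Δv ≈ 11800 m/s

Ignition mass of stage 1 = 436,000+70,600 + 147,000+12,400 + 19,400+1,610 + 4,150 = 691,160 kg.
Stage 1: m₀ = 691,160 kg, m_f = 691,160 − 436,000 = 255,160 kg; Δv = 327×9.80665×ln(2.709) = 3206.8×0.9965 ≈ 3195 m/s.
Stage 2: m₀ = 184,560 kg, m_f = 184,560 − 147,000 = 37,560 kg; Δv = 286×9.80665×ln(4.914) = 2804.7×1.5920 ≈ 4465 m/s.
Stage 3: m₀ = 25,160 kg, m_f = 25,160 − 19,400 = 5,760 kg; Δv = 286×9.80665×ln(4.368) = 2804.7×1.4743 ≈ 4135 m/s.
Total Δv = 3195 + 4465 + 4135 = 11795 m/s.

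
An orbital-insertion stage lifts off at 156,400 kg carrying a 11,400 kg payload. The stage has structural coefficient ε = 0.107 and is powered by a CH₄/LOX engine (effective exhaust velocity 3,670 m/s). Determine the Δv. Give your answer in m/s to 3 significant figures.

Stage wet mass = m₀ − payload = 156,400 − 11,400 = 145,000 kg.
Stage dry mass = ε × stage wet mass = 0.107 × 145,000 = 15,515 kg.
Burnout mass m_f = stage dry + payload = 15,515 + 11,400 = 26,915 kg.
Δv = v_e · ln(156,400/26,915) = 3670.0 × ln(5.811) = 3670.0 × 1.7597 ≈ 6458 m/s.

Δv ≈ 6460 m/s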